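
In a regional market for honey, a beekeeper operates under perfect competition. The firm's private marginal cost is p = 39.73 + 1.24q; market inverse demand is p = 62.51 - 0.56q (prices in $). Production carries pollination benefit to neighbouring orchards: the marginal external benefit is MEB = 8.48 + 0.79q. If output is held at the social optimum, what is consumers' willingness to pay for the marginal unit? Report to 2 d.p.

P = $45.18

Social marginal cost = private MC − MEB = 31.25 + 0.45q.
Set SMC = demand: 31.25 + 0.45q = 62.51 - 0.56q → q* = 30.9505.
Consumer price on the demand curve at q*: 62.51 − 0.56×30.9505 = 45.1777.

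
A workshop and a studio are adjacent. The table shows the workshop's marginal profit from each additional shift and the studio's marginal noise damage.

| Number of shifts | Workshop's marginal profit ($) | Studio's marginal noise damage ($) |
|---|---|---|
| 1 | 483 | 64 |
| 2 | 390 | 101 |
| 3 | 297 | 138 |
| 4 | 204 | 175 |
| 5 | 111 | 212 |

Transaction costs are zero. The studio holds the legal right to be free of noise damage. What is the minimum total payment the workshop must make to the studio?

Efficient level: marginal profit ≥ marginal noise damage through level 4, so k* = 4.
With the studio holding the right, the workshop must at least compensate total damage at k*: 64 + 101 + 138 + 175 = 478.

$478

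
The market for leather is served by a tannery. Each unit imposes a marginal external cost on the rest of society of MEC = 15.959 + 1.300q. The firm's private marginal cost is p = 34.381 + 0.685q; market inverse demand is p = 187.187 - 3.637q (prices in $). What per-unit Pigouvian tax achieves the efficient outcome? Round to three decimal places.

Social marginal cost = private MC + MEC = 50.340 + 1.985q.
Set SMC = demand: 50.340 + 1.985q = 187.187 - 3.637q → q* = 24.3413.
The Pigouvian tax equals MEC at q*: 15.959 + 1.300×24.3413 = 47.6027.

tax = $47.603 per unit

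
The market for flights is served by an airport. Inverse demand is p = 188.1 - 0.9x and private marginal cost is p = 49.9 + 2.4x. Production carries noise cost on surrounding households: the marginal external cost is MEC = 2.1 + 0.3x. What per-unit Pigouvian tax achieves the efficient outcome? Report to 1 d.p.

tax = 13.4 per unit

Social marginal cost = private MC + MEC = 52.0 + 2.7x.
Set SMC = demand: 52.0 + 2.7x = 188.1 - 0.9x → x* = 37.8056.
The Pigouvian tax equals MEC at x*: 2.1 + 0.3×37.8056 = 13.4417.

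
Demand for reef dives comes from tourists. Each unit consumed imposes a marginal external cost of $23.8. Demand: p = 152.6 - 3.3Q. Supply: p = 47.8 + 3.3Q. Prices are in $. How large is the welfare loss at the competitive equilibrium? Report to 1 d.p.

Market equilibrium (private): 47.8 + 3.3Q = 152.6 - 3.3Q → Q_m = 15.8788.
Social marginal benefit = demand − MEC = 128.8 - 3.3Q.
Set SMB = MC: 128.8 - 3.3Q = 47.8 + 3.3Q → Q* = 12.2727.
The loss is the area between SMB and MC from Q* to Q_m; with linear curves that's a triangle of height MEC(Q_m).
DWL = ½ × 3.6061 × 23.8000 = 42.9126.

DWL = $42.9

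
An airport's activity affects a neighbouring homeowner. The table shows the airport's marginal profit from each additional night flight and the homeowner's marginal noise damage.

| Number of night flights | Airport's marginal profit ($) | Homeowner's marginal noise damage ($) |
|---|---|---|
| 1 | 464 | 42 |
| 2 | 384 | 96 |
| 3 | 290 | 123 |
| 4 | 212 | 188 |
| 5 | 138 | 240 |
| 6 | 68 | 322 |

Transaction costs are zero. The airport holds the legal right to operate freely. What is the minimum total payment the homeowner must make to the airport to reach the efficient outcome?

Left alone the airport would choose level 6 (marginal profit stays positive).
Efficient level: k* = 4 (marginal profit ≥ marginal noise damage through 4).
The homeowner must at least cover the airport's forgone profit from cutting 6→4: 138 + 68 = 206.

$206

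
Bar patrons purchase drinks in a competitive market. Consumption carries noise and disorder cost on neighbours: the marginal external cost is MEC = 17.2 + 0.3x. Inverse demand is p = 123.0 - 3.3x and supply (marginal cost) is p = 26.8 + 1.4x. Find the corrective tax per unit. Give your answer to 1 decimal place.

Social marginal benefit = demand − MEC = 105.8 - 3.6x.
Set SMB = MC: 105.8 - 3.6x = 26.8 + 1.4x → x* = 15.8000.
The Pigouvian tax equals MEC at x*: 17.2 + 0.3×15.8000 = 21.9400.

tax = 21.9 per unit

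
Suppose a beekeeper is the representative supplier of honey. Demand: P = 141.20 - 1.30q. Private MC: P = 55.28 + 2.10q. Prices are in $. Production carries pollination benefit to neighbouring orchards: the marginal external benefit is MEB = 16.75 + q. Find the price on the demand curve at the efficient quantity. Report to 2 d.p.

Social marginal cost = private MC − MEB = 38.53 + 1.10q.
Set SMC = demand: 38.53 + 1.10q = 141.20 - 1.30q → q* = 42.7792.
Consumer price on the demand curve at q*: 141.20 − 1.30×42.7792 = 85.5870.

P = $85.59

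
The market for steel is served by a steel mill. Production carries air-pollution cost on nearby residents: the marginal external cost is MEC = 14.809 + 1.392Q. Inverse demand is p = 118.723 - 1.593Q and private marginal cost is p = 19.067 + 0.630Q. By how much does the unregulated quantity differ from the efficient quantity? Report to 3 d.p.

21.359 units

Market equilibrium (private): 19.067 + 0.630Q = 118.723 - 1.593Q → Q_m = 44.8295.
Social marginal cost = private MC + MEC = 33.876 + 2.022Q.
Set SMC = demand: 33.876 + 2.022Q = 118.723 - 1.593Q → Q* = 23.4708.
Gap = |44.8295 − 23.4708| = 21.3587.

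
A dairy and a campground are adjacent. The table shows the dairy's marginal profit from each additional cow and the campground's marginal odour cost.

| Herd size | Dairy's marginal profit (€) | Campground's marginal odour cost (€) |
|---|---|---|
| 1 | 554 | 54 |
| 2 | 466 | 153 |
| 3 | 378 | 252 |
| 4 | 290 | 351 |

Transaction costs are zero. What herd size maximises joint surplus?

3

Bargaining reaches the level where marginal profit last exceeds marginal odour cost.
That holds through level 3 (378 ≥ 252) but not at 4 (290 < 351).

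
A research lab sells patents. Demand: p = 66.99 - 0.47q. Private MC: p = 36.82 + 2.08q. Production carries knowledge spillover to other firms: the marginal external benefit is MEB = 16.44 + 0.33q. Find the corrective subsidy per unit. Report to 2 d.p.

Social marginal cost = private MC − MEB = 20.38 + 1.75q.
Set SMC = demand: 20.38 + 1.75q = 66.99 - 0.47q → q* = 20.9955.
The Pigouvian subsidy equals MEB at q*: 16.44 + 0.33×20.9955 = 23.3685.

subsidy = 23.37 per unit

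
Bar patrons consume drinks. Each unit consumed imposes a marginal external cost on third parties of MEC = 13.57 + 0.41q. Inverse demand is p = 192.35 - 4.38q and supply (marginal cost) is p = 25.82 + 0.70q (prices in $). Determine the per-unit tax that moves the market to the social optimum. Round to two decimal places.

tax = $24.99 per unit

Social marginal benefit = demand − MEC = 178.78 - 4.79q.
Set SMB = MC: 178.78 - 4.79q = 25.82 + 0.70q → q* = 27.8616.
The Pigouvian tax equals MEC at q*: 13.57 + 0.41×27.8616 = 24.9933.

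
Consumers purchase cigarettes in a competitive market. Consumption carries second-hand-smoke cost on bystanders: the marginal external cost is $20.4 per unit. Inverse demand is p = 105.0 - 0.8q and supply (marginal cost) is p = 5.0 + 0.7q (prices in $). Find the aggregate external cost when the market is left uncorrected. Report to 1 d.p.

$1360.0

Market equilibrium (private): 5.0 + 0.7q = 105.0 - 0.8q → q_m = 66.6667.
Total external cost = MEC × q_m = 20.4 × 66.6667 = 1360.0007.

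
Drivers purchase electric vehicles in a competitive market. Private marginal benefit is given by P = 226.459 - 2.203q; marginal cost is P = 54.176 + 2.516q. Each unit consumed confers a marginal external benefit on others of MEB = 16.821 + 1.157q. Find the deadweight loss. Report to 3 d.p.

Market equilibrium (private): 54.176 + 2.516q = 226.459 - 2.203q → q_m = 36.5084.
Social marginal benefit = demand + MEB = 243.280 - 1.046q.
Set SMB = MC: 243.280 - 1.046q = 54.176 + 2.516q → q* = 53.0893.
The loss is the area between SMB and MC from q* to q_m; with linear curves that's a triangle of height MEB(q_m).
DWL = ½ × 16.5809 × 59.0612 = 489.6439.

DWL = 489.644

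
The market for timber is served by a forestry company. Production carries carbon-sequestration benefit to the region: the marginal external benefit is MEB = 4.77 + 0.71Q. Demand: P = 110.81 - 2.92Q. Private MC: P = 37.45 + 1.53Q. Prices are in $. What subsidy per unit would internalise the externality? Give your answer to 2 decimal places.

subsidy = $19.60 per unit

Social marginal cost = private MC − MEB = 32.68 + 0.82Q.
Set SMC = demand: 32.68 + 0.82Q = 110.81 - 2.92Q → Q* = 20.8904.
The Pigouvian subsidy equals MEB at Q*: 4.77 + 0.71×20.8904 = 19.6022.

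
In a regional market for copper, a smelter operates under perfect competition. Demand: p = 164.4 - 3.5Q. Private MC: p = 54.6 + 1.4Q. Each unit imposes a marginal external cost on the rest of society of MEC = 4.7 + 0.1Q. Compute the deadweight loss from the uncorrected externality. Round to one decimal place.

DWL = 4.8

Market equilibrium (private): 54.6 + 1.4Q = 164.4 - 3.5Q → Q_m = 22.4082.
Social marginal cost = private MC + MEC = 59.3 + 1.5Q.
Set SMC = demand: 59.3 + 1.5Q = 164.4 - 3.5Q → Q* = 21.0200.
The loss is the area between SMC and demand from Q* to Q_m; with linear curves that's a triangle of height MEC(Q_m).
DWL = ½ × 1.3882 × 6.9408 = 4.8176.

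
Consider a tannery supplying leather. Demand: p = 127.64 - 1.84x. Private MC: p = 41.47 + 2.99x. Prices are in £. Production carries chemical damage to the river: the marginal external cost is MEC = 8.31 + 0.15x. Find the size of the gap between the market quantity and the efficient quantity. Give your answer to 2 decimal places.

Market equilibrium (private): 41.47 + 2.99x = 127.64 - 1.84x → x_m = 17.8406.
Social marginal cost = private MC + MEC = 49.78 + 3.14x.
Set SMC = demand: 49.78 + 3.14x = 127.64 - 1.84x → x* = 15.6345.
Gap = |17.8406 − 15.6345| = 2.2061.

2.21 units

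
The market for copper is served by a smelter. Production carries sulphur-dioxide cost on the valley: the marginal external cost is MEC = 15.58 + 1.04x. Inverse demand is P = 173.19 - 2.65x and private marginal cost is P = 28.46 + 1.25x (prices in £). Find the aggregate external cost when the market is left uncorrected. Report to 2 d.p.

Market equilibrium (private): 28.46 + 1.25x = 173.19 - 2.65x → x_m = 37.1103.
Total external cost = ∫₀^{x_m} (15.58 + 1.04x) dx = 15.58×37.1103 + ½×1.04×37.1103² = 1294.3091.

£1294.31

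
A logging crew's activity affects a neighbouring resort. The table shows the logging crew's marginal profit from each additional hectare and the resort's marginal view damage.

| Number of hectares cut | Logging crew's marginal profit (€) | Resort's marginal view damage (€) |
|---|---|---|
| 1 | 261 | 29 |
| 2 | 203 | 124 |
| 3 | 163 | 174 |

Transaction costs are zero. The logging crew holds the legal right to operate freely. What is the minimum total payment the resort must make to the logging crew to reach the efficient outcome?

Left alone the logging crew would choose level 3 (marginal profit stays positive).
Efficient level: k* = 2 (marginal profit ≥ marginal view damage through 2).
The resort must at least cover the logging crew's forgone profit from cutting 3→2: 163 = 163.

€163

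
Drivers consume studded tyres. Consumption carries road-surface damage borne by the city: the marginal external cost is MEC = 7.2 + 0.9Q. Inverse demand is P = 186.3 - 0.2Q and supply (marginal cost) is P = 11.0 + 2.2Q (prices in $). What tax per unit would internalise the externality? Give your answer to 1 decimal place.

tax = $53.0 per unit

Social marginal benefit = demand − MEC = 179.1 - 1.1Q.
Set SMB = MC: 179.1 - 1.1Q = 11.0 + 2.2Q → Q* = 50.9394.
The Pigouvian tax equals MEC at Q*: 7.2 + 0.9×50.9394 = 53.0455.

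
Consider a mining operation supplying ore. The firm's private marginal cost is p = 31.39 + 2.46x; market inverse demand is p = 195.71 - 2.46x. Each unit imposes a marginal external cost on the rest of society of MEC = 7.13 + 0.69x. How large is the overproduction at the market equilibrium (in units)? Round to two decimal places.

Market equilibrium (private): 31.39 + 2.46x = 195.71 - 2.46x → x_m = 33.3984.
Social marginal cost = private MC + MEC = 38.52 + 3.15x.
Set SMC = demand: 38.52 + 3.15x = 195.71 - 2.46x → x* = 28.0196.
Gap = |33.3984 − 28.0196| = 5.3788.

5.38 units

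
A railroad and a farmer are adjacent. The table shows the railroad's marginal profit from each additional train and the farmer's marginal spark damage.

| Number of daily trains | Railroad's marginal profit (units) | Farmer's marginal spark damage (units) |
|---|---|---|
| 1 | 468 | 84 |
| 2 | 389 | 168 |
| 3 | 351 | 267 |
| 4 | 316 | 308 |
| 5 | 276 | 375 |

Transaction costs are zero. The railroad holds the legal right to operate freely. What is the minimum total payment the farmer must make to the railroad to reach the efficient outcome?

Left alone the railroad would choose level 5 (marginal profit stays positive).
Efficient level: k* = 4 (marginal profit ≥ marginal spark damage through 4).
The farmer must at least cover the railroad's forgone profit from cutting 5→4: 276 = 276.

276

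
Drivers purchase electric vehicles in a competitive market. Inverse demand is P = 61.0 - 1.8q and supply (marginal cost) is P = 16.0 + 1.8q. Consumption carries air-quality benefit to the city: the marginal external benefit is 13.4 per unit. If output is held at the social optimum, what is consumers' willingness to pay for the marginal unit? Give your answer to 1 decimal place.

P = 31.8

Social marginal benefit = demand + MEB = 74.4 - 1.8q.
Set SMB = MC: 74.4 - 1.8q = 16.0 + 1.8q → q* = 16.2222.
Consumer price on the demand curve at q*: 61.0 − 1.8×16.2222 = 31.8000.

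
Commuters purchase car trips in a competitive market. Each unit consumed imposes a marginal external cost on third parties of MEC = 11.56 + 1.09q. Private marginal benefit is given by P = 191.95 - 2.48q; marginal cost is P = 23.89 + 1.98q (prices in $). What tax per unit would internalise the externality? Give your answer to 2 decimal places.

tax = $42.30 per unit

Social marginal benefit = demand − MEC = 180.39 - 3.57q.
Set SMB = MC: 180.39 - 3.57q = 23.89 + 1.98q → q* = 28.1982.
The Pigouvian tax equals MEC at q*: 11.56 + 1.09×28.1982 = 42.2960.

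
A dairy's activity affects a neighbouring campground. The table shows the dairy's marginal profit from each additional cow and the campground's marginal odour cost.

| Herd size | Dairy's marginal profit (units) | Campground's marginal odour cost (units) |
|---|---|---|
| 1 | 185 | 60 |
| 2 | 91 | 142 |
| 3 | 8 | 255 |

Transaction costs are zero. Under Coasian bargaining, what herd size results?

1

Bargaining reaches the level where marginal profit last exceeds marginal odour cost.
That holds through level 1 (185 ≥ 60) but not at 2 (91 < 142).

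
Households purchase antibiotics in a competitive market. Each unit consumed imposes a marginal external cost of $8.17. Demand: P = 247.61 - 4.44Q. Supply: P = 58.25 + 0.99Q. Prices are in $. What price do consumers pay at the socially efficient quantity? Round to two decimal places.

Social marginal benefit = demand − MEC = 239.44 - 4.44Q.
Set SMB = MC: 239.44 - 4.44Q = 58.25 + 0.99Q → Q* = 33.3683.
Consumer price on the demand curve at Q*: 247.61 − 4.44×33.3683 = 99.4547.

P = $99.45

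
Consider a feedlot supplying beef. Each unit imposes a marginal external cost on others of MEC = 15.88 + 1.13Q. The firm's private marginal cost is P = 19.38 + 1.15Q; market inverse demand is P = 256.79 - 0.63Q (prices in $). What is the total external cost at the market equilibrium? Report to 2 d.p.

Market equilibrium (private): 19.38 + 1.15Q = 256.79 - 0.63Q → Q_m = 133.3764.
Total external cost = ∫₀^{Q_m} (15.88 + 1.13Q) dQ = 15.88×133.3764 + ½×1.13×133.3764² = 12168.9514.

$12168.95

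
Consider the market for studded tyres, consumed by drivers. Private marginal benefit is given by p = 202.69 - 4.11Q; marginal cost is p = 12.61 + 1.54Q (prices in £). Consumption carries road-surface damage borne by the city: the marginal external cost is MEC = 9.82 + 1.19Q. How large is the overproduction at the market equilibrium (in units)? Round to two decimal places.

7.29 units

Market equilibrium (private): 12.61 + 1.54Q = 202.69 - 4.11Q → Q_m = 33.6425.
Social marginal benefit = demand − MEC = 192.87 - 5.30Q.
Set SMB = MC: 192.87 - 5.30Q = 12.61 + 1.54Q → Q* = 26.3538.
Gap = |33.6425 − 26.3538| = 7.2887.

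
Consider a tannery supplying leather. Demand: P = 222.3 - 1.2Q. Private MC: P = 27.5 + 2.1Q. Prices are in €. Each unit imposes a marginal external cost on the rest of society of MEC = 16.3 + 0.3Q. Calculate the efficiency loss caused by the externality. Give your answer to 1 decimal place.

Market equilibrium (private): 27.5 + 2.1Q = 222.3 - 1.2Q → Q_m = 59.0303.
Social marginal cost = private MC + MEC = 43.8 + 2.4Q.
Set SMC = demand: 43.8 + 2.4Q = 222.3 - 1.2Q → Q* = 49.5833.
The welfare-loss triangle has base |Q_m − Q*| and height MEC(Q_m) (the vertical gap between SMC and demand is zero at Q* and MEC at Q_m).
DWL = ½ × 9.4470 × 34.0091 = 160.6420.

DWL = €160.6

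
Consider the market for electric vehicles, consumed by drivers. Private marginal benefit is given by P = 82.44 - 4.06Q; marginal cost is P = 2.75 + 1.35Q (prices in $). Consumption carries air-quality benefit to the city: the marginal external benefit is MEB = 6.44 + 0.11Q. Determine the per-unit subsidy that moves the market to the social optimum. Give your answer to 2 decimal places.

subsidy = $8.23 per unit

Social marginal benefit = demand + MEB = 88.88 - 3.95Q.
Set SMB = MC: 88.88 - 3.95Q = 2.75 + 1.35Q → Q* = 16.2509.
The Pigouvian subsidy equals MEB at Q*: 6.44 + 0.11×16.2509 = 8.2276.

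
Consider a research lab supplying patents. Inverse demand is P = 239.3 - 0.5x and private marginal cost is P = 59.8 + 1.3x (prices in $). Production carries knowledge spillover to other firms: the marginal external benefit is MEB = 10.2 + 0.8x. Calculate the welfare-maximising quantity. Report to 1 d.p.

x* = 189.7

Social marginal cost = private MC − MEB = 49.6 + 0.5x.
Set SMC = demand: 49.6 + 0.5x = 239.3 - 0.5x → x* = 189.7000.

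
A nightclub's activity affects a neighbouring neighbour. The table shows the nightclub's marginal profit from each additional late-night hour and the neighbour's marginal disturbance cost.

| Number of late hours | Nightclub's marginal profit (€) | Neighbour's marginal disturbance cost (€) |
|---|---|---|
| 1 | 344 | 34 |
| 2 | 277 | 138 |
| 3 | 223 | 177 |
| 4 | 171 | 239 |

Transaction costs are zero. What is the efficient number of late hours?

Bargaining reaches the level where marginal profit last exceeds marginal disturbance cost.
That holds through level 3 (223 ≥ 177) but not at 4 (171 < 239).

3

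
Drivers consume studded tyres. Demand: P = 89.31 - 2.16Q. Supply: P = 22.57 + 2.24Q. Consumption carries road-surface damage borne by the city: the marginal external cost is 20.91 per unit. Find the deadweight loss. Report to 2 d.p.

DWL = 49.69

Market equilibrium (private): 22.57 + 2.24Q = 89.31 - 2.16Q → Q_m = 15.1682.
Social marginal benefit = demand − MEC = 68.40 - 2.16Q.
Set SMB = MC: 68.40 - 2.16Q = 22.57 + 2.24Q → Q* = 10.4159.
Between Q* and Q_m the wedge MC − SMB runs linearly from 0 to MEC(Q_m), so the loss is a triangle.
DWL = ½ × 4.7523 × 20.9100 = 49.6853.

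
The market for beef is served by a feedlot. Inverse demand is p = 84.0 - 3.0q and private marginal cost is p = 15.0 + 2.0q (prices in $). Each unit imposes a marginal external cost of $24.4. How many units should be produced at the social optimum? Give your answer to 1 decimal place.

Social marginal cost = private MC + MEC = 39.4 + 2.0q.
Set SMC = demand: 39.4 + 2.0q = 84.0 - 3.0q → q* = 8.9200.

q* = 8.9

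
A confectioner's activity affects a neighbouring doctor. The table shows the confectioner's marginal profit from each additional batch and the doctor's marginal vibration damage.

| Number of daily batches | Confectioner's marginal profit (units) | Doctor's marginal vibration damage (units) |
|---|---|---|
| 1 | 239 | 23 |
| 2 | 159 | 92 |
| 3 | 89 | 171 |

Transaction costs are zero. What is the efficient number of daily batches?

Bargaining reaches the level where marginal profit last exceeds marginal vibration damage.
That holds through level 2 (159 ≥ 92) but not at 3 (89 < 171).

2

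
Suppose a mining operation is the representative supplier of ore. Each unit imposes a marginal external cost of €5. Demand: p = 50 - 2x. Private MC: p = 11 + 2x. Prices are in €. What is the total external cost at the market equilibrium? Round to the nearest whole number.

Market equilibrium (private): 11 + 2x = 50 - 2x → x_m = 9.7500.
Total external cost = MEC × x_m = 5 × 9.7500 = 48.7500.

€49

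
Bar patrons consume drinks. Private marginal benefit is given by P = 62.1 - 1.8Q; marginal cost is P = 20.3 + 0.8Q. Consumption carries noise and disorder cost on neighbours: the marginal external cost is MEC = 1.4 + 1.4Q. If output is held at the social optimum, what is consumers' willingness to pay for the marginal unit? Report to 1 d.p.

P = 43.9

Social marginal benefit = demand − MEC = 60.7 - 3.2Q.
Set SMB = MC: 60.7 - 3.2Q = 20.3 + 0.8Q → Q* = 10.1000.
Consumer price on the demand curve at Q*: 62.1 − 1.8×10.1000 = 43.9200.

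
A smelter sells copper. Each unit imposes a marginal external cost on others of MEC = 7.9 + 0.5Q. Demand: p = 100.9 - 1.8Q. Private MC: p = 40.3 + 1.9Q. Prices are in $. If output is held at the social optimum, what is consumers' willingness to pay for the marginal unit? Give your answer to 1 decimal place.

Social marginal cost = private MC + MEC = 48.2 + 2.4Q.
Set SMC = demand: 48.2 + 2.4Q = 100.9 - 1.8Q → Q* = 12.5476.
Consumer price on the demand curve at Q*: 100.9 − 1.8×12.5476 = 78.3143.

P = $78.3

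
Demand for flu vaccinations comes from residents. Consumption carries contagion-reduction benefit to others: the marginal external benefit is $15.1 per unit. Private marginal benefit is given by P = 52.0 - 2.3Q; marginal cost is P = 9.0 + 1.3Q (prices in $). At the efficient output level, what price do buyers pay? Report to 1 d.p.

Social marginal benefit = demand + MEB = 67.1 - 2.3Q.
Set SMB = MC: 67.1 - 2.3Q = 9.0 + 1.3Q → Q* = 16.1389.
Consumer price on the demand curve at Q*: 52.0 − 2.3×16.1389 = 14.8805.

P = $14.9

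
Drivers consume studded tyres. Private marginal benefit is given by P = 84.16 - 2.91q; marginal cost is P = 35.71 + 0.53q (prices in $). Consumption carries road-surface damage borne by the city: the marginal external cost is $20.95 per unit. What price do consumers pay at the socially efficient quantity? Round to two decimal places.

Social marginal benefit = demand − MEC = 63.21 - 2.91q.
Set SMB = MC: 63.21 - 2.91q = 35.71 + 0.53q → q* = 7.9942.
Consumer price on the demand curve at q*: 84.16 − 2.91×7.9942 = 60.8969.

P = $60.90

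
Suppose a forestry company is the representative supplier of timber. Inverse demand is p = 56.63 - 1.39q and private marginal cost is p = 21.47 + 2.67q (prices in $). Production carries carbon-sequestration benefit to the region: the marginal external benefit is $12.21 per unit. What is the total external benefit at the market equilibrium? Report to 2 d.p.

Market equilibrium (private): 21.47 + 2.67q = 56.63 - 1.39q → q_m = 8.6601.
Total external benefit = MEB × q_m = 12.21 × 8.6601 = 105.7398.

$105.74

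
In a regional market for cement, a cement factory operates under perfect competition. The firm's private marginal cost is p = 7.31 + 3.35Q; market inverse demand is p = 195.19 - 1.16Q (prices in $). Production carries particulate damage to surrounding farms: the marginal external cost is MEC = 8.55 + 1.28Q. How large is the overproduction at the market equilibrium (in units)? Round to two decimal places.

10.69 units

Market equilibrium (private): 7.31 + 3.35Q = 195.19 - 1.16Q → Q_m = 41.6585.
Social marginal cost = private MC + MEC = 15.86 + 4.63Q.
Set SMC = demand: 15.86 + 4.63Q = 195.19 - 1.16Q → Q* = 30.9724.
Gap = |41.6585 − 30.9724| = 10.6861.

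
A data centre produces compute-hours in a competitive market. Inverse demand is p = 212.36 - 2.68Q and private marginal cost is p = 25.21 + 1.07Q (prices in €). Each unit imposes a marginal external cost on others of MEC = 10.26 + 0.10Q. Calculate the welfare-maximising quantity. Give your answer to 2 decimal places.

Social marginal cost = private MC + MEC = 35.47 + 1.17Q.
Set SMC = demand: 35.47 + 1.17Q = 212.36 - 2.68Q → Q* = 45.9455.

Q* = 45.95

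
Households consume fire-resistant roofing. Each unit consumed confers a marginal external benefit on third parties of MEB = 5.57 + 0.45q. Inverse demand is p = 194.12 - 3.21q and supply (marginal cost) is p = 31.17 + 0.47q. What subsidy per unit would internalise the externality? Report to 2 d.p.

subsidy = 29.05 per unit

Social marginal benefit = demand + MEB = 199.69 - 2.76q.
Set SMB = MC: 199.69 - 2.76q = 31.17 + 0.47q → q* = 52.1734.
The Pigouvian subsidy equals MEB at q*: 5.57 + 0.45×52.1734 = 29.0480.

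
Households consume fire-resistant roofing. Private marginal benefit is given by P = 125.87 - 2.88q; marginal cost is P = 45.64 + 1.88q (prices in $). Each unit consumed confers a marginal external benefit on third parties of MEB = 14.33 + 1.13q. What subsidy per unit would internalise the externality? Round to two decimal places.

Social marginal benefit = demand + MEB = 140.20 - 1.75q.
Set SMB = MC: 140.20 - 1.75q = 45.64 + 1.88q → q* = 26.0496.
The Pigouvian subsidy equals MEB at q*: 14.33 + 1.13×26.0496 = 43.7660.

subsidy = $43.77 per unit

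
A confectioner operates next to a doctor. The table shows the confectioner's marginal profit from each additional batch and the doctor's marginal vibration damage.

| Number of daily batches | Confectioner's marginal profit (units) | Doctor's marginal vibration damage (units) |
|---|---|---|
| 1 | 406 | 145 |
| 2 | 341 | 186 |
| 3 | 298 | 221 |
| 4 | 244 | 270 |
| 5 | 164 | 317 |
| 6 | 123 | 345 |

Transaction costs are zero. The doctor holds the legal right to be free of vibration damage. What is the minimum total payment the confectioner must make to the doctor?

552

Efficient level: marginal profit ≥ marginal vibration damage through level 3, so k* = 3.
With the doctor holding the right, the confectioner must at least compensate total damage at k*: 145 + 186 + 221 = 552.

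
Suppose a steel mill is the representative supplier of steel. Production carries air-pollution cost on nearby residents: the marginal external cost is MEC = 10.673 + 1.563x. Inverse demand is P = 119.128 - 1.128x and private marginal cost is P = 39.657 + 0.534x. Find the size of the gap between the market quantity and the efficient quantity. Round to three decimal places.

26.484 units

Market equilibrium (private): 39.657 + 0.534x = 119.128 - 1.128x → x_m = 47.8165.
Social marginal cost = private MC + MEC = 50.330 + 2.097x.
Set SMC = demand: 50.330 + 2.097x = 119.128 - 1.128x → x* = 21.3327.
Gap = |47.8165 − 21.3327| = 26.4838.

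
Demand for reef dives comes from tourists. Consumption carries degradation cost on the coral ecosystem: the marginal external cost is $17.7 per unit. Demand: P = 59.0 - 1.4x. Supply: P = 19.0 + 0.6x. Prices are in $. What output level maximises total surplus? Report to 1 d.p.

x* = 11.2

Social marginal benefit = demand − MEC = 41.3 - 1.4x.
Set SMB = MC: 41.3 - 1.4x = 19.0 + 0.6x → x* = 11.1500.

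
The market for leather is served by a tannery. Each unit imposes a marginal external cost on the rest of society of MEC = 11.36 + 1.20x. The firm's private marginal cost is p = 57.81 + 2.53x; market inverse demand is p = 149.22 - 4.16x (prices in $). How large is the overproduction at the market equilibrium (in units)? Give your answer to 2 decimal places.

3.52 units

Market equilibrium (private): 57.81 + 2.53x = 149.22 - 4.16x → x_m = 13.6637.
Social marginal cost = private MC + MEC = 69.17 + 3.73x.
Set SMC = demand: 69.17 + 3.73x = 149.22 - 4.16x → x* = 10.1458.
Gap = |13.6637 − 10.1458| = 3.5179.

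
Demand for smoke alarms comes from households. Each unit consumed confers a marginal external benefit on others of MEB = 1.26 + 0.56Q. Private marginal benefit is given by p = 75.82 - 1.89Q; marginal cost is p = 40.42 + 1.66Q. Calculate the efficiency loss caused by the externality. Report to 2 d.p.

Market equilibrium (private): 40.42 + 1.66Q = 75.82 - 1.89Q → Q_m = 9.9718.
Social marginal benefit = demand + MEB = 77.08 - 1.33Q.
Set SMB = MC: 77.08 - 1.33Q = 40.42 + 1.66Q → Q* = 12.2609.
The loss is the area between SMB and MC from Q* to Q_m; with linear curves that's a triangle of height MEB(Q_m).
DWL = ½ × 2.2891 × 6.8442 = 7.8335.

DWL = 7.83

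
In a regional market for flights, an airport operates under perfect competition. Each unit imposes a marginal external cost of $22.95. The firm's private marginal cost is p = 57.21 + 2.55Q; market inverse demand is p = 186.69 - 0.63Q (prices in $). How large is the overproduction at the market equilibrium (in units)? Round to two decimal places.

Market equilibrium (private): 57.21 + 2.55Q = 186.69 - 0.63Q → Q_m = 40.7170.
Social marginal cost = private MC + MEC = 80.16 + 2.55Q.
Set SMC = demand: 80.16 + 2.55Q = 186.69 - 0.63Q → Q* = 33.5000.
Gap = |40.7170 − 33.5000| = 7.2170.

7.22 units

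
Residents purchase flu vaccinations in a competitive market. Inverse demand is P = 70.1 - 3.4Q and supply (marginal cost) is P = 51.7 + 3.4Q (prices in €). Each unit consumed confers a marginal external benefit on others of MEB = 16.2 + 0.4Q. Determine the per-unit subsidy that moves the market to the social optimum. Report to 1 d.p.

Social marginal benefit = demand + MEB = 86.3 - 3.0Q.
Set SMB = MC: 86.3 - 3.0Q = 51.7 + 3.4Q → Q* = 5.4063.
The Pigouvian subsidy equals MEB at Q*: 16.2 + 0.4×5.4063 = 18.3625.

subsidy = €18.4 per unit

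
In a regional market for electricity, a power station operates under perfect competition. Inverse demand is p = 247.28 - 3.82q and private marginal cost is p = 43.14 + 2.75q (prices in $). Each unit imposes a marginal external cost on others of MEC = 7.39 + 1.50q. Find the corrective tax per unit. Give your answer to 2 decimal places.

Social marginal cost = private MC + MEC = 50.53 + 4.25q.
Set SMC = demand: 50.53 + 4.25q = 247.28 - 3.82q → q* = 24.3804.
The Pigouvian tax equals MEC at q*: 7.39 + 1.50×24.3804 = 43.9606.

tax = $43.96 per unit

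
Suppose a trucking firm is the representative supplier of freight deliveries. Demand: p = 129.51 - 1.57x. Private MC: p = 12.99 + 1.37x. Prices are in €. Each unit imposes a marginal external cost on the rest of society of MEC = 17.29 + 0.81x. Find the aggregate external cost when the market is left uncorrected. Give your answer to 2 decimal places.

Market equilibrium (private): 12.99 + 1.37x = 129.51 - 1.57x → x_m = 39.6327.
Total external cost = ∫₀^{x_m} (17.29 + 0.81x) dx = 17.29×39.6327 + ½×0.81×39.6327² = 1321.4035.

€1321.40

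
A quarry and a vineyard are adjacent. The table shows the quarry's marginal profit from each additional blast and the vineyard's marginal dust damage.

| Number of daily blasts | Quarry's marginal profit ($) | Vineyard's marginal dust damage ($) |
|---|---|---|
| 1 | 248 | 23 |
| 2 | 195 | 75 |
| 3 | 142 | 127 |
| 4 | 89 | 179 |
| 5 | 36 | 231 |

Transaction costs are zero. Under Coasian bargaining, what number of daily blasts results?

3

Bargaining reaches the level where marginal profit last exceeds marginal dust damage.
That holds through level 3 (142 ≥ 127) but not at 4 (89 < 179).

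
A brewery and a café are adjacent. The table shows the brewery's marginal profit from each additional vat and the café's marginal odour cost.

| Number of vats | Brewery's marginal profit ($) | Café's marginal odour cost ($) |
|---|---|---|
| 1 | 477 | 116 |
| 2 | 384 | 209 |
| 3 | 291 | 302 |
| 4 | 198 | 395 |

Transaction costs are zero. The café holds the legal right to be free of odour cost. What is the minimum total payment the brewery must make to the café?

Efficient level: marginal profit ≥ marginal odour cost through level 2, so k* = 2.
With the café holding the right, the brewery must at least compensate total damage at k*: 116 + 209 = 325.

$325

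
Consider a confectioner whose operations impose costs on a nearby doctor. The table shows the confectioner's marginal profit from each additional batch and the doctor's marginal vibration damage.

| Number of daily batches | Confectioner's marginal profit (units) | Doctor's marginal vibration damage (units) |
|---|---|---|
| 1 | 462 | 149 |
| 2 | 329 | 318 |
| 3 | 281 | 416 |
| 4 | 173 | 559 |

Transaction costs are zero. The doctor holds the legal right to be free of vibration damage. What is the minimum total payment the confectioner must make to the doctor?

Efficient level: marginal profit ≥ marginal vibration damage through level 2, so k* = 2.
With the doctor holding the right, the confectioner must at least compensate total damage at k*: 149 + 318 = 467.

467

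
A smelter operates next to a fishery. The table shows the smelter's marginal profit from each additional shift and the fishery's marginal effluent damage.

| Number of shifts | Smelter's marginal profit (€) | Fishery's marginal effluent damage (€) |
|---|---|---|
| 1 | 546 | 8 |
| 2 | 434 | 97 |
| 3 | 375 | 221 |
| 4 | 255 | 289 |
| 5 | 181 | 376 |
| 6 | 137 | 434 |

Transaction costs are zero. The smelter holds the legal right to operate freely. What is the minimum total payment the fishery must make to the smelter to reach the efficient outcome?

Left alone the smelter would choose level 6 (marginal profit stays positive).
Efficient level: k* = 3 (marginal profit ≥ marginal effluent damage through 3).
The fishery must at least cover the smelter's forgone profit from cutting 6→3: 255 + 181 + 137 = 573.

€573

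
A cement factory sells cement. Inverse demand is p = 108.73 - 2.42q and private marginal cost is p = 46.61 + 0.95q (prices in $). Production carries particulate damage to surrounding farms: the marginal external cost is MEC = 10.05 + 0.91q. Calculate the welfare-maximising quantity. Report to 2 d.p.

Social marginal cost = private MC + MEC = 56.66 + 1.86q.
Set SMC = demand: 56.66 + 1.86q = 108.73 - 2.42q → q* = 12.1659.

q* = 12.17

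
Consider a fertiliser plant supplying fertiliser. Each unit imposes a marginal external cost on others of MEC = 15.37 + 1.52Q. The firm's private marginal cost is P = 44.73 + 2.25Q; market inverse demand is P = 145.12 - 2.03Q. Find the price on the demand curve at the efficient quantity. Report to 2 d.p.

Social marginal cost = private MC + MEC = 60.10 + 3.77Q.
Set SMC = demand: 60.10 + 3.77Q = 145.12 - 2.03Q → Q* = 14.6586.
Consumer price on the demand curve at Q*: 145.12 − 2.03×14.6586 = 115.3630.

P = 115.36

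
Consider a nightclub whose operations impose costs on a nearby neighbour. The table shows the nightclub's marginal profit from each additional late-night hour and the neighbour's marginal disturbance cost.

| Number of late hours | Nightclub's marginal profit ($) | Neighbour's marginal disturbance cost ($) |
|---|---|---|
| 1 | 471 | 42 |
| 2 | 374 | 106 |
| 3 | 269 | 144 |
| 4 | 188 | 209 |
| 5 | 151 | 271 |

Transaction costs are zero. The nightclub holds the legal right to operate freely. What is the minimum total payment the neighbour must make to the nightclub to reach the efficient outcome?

Left alone the nightclub would choose level 5 (marginal profit stays positive).
Efficient level: k* = 3 (marginal profit ≥ marginal disturbance cost through 3).
The neighbour must at least cover the nightclub's forgone profit from cutting 5→3: 188 + 151 = 339.

$339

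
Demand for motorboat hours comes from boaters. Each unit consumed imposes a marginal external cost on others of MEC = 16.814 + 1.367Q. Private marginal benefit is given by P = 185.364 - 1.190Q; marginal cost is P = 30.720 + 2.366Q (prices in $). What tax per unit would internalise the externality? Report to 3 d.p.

Social marginal benefit = demand − MEC = 168.550 - 2.557Q.
Set SMB = MC: 168.550 - 2.557Q = 30.720 + 2.366Q → Q* = 27.9972.
The Pigouvian tax equals MEC at Q*: 16.814 + 1.367×27.9972 = 55.0862.

tax = $55.086 per unit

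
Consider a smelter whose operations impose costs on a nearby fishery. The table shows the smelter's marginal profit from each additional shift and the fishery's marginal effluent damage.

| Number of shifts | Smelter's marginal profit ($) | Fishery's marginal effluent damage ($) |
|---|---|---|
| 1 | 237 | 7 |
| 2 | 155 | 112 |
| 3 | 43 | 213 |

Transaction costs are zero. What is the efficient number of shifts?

Bargaining reaches the level where marginal profit last exceeds marginal effluent damage.
That holds through level 2 (155 ≥ 112) but not at 3 (43 < 213).

2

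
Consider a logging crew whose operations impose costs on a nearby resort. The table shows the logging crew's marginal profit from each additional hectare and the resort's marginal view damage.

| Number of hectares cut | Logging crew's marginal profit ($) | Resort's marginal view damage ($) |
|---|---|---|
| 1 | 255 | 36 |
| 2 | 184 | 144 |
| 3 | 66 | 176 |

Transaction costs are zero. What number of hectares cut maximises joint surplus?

2

Bargaining reaches the level where marginal profit last exceeds marginal view damage.
That holds through level 2 (184 ≥ 144) but not at 3 (66 < 176).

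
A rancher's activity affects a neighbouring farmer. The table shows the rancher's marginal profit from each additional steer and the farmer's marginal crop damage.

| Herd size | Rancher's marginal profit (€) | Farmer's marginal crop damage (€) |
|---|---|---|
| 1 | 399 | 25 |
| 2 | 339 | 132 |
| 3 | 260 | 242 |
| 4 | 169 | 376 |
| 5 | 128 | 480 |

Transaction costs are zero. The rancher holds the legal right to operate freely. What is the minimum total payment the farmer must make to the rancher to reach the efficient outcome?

€297

Left alone the rancher would choose level 5 (marginal profit stays positive).
Efficient level: k* = 3 (marginal profit ≥ marginal crop damage through 3).
The farmer must at least cover the rancher's forgone profit from cutting 5→3: 169 + 128 = 297.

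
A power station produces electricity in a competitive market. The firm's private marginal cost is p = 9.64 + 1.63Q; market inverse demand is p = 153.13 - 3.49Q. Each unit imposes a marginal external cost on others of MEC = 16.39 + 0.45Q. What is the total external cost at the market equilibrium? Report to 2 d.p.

636.06

Market equilibrium (private): 9.64 + 1.63Q = 153.13 - 3.49Q → Q_m = 28.0254.
Total external cost = ∫₀^{Q_m} (16.39 + 0.45Q) dQ = 16.39×28.0254 + ½×0.45×28.0254² = 636.0565.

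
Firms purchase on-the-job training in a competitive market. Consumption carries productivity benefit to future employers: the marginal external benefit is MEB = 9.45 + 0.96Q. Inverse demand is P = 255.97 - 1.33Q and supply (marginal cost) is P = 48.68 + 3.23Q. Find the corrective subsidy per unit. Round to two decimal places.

subsidy = 67.25 per unit

Social marginal benefit = demand + MEB = 265.42 - 0.37Q.
Set SMB = MC: 265.42 - 0.37Q = 48.68 + 3.23Q → Q* = 60.2056.
The Pigouvian subsidy equals MEB at Q*: 9.45 + 0.96×60.2056 = 67.2474.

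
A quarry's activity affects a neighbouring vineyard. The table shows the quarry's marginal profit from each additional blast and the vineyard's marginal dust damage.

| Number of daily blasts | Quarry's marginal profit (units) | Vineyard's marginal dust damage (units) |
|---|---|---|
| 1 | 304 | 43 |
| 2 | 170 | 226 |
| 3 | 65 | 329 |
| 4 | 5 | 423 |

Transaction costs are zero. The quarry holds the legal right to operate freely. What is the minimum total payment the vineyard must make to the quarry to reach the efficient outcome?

Left alone the quarry would choose level 4 (marginal profit stays positive).
Efficient level: k* = 1 (marginal profit ≥ marginal dust damage through 1).
The vineyard must at least cover the quarry's forgone profit from cutting 4→1: 170 + 65 + 5 = 240.

240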